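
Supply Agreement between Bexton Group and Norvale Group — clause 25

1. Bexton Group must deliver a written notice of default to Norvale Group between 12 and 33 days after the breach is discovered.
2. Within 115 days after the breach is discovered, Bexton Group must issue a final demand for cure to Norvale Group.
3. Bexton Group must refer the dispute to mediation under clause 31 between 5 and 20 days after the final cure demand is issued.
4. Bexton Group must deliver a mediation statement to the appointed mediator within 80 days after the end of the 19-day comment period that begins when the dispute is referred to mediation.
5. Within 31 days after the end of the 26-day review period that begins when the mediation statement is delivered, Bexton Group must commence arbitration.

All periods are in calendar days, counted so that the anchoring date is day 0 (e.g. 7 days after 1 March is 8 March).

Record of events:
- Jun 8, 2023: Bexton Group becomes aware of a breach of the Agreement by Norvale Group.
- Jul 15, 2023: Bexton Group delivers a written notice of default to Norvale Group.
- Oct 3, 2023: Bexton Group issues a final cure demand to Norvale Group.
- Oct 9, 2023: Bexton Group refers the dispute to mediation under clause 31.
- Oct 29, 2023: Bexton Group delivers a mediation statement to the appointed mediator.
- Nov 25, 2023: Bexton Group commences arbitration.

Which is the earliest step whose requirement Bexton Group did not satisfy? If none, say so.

(1) the permitted window runs from Jun 8, 2023 + 12 = Jun 20, 2023 to Jun 8, 2023 + 33 = Jul 11, 2023; Jul 15, 2023 is 4 days past the end of the window.

Step 1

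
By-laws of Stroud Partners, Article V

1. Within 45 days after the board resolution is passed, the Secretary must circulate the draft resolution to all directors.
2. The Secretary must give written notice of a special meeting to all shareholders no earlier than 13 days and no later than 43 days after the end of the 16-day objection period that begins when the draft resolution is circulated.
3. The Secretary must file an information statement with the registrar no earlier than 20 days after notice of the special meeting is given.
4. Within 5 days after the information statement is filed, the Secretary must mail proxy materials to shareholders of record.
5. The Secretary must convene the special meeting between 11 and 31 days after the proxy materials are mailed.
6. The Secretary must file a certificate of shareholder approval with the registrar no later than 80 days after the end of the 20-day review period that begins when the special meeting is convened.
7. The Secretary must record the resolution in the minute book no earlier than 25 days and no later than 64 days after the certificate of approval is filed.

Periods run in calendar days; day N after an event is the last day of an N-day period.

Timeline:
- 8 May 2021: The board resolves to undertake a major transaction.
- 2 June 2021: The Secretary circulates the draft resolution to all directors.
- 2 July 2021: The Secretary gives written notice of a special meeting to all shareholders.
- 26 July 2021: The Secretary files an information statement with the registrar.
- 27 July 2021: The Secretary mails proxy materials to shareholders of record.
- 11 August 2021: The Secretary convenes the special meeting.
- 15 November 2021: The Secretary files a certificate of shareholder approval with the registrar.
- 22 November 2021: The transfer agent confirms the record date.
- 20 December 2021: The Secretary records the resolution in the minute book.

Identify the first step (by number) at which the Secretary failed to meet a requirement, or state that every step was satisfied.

(1) due by 8 May 2021 + 45 days = 22 June 2021; done 2 June 2021 — timely.
(2) the permitted window runs from 18 June 2021 + 13 = 1 July 2021 to 18 June 2021 + 43 = 31 July 2021; done 2 July 2021, which is between those dates.
(3) permitted from 2 July 2021 + 20 days = 22 July 2021 onward; done 26 July 2021 — permitted.
(4) due by 26 July 2021 + 5 days = 31 July 2021; done 27 July 2021 — timely.
(5) the permitted window runs from 27 July 2021 + 11 = 7 August 2021 to 27 July 2021 + 31 = 27 August 2021; done 11 August 2021, which is between those dates.
(6) due by 31 August 2021 + 80 days = 19 November 2021; completed 15 November 2021, before the deadline.
(7) the permitted window runs from 15 November 2021 + 25 = 10 December 2021 to 15 November 2021 + 64 = 18 January 2022; done 20 December 2021 — within the window.

None — every step was satisfied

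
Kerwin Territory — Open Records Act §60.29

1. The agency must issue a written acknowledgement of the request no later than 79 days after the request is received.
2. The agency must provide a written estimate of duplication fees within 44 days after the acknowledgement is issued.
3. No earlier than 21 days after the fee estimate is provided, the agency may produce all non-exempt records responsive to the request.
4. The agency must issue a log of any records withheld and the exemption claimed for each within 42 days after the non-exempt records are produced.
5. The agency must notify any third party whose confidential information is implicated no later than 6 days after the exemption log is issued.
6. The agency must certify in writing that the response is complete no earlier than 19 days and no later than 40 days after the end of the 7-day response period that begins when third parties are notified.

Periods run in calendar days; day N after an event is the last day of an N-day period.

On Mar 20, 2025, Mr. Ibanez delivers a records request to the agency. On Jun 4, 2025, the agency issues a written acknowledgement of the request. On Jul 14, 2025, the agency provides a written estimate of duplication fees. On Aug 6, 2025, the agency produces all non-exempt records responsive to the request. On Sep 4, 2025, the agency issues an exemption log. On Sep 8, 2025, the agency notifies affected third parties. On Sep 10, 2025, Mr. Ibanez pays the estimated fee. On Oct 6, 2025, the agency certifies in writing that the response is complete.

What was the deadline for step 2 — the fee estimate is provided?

Jul 18, 2025

Step 2 runs from Jun 4, 2025, when the acknowledgement is issued. 44 days after Jun 4, 2025 is Jul 18, 2025.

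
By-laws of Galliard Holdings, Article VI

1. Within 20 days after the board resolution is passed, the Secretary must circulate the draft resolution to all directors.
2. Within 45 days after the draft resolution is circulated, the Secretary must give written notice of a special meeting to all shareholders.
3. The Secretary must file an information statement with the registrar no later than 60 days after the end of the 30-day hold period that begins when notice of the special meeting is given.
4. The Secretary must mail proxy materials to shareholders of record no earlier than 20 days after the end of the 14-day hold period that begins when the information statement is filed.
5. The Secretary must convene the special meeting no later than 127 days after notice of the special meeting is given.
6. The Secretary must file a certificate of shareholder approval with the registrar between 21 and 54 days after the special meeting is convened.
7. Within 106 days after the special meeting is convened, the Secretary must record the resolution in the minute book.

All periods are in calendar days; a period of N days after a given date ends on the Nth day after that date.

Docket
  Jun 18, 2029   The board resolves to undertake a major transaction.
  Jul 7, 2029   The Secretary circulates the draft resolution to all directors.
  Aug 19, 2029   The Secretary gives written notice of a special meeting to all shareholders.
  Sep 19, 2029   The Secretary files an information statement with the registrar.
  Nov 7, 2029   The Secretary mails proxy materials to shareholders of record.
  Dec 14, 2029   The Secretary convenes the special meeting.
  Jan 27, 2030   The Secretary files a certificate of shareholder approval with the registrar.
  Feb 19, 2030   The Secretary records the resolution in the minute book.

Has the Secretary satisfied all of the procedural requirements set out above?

Step 1 — counting 20 days from Jun 18, 2029 (when the board resolution is passed) gives a deadline of Jul 8, 2029; completed Jul 7, 2029, before the deadline.
Step 2 — counting 45 days from Jul 7, 2029 (when the draft resolution is circulated) gives a deadline of Aug 21, 2029; completed Aug 19, 2029, before the deadline.
Step 3 — counting 60 days from Sep 18, 2029 (end of the 30-day hold period, which began when notice of the special meeting is given on Aug 19, 2029) gives a deadline of Nov 17, 2029; completed Sep 19, 2029, before the deadline.
Step 4 — must wait 20 days from Oct 3, 2029 (end of the 14-day hold period, which began when the information statement is filed on Sep 19, 2029), so not before Oct 23, 2029; done Nov 7, 2029 — permitted.
Step 5 — counting 127 days from Aug 19, 2029 (when notice of the special meeting is given) gives a deadline of Dec 24, 2029; done Dec 14, 2029 — timely.
Step 6 — 21 and 54 days from Dec 14, 2029 (when the special meeting is convened) are Jan 4, 2030 and Feb 6, 2030 respectively; done Jan 27, 2030, which is between those dates.
Step 7 — counting 106 days from Dec 14, 2029 (when the special meeting is convened) gives a deadline of Mar 30, 2030; done Feb 19, 2030 — timely.

Yes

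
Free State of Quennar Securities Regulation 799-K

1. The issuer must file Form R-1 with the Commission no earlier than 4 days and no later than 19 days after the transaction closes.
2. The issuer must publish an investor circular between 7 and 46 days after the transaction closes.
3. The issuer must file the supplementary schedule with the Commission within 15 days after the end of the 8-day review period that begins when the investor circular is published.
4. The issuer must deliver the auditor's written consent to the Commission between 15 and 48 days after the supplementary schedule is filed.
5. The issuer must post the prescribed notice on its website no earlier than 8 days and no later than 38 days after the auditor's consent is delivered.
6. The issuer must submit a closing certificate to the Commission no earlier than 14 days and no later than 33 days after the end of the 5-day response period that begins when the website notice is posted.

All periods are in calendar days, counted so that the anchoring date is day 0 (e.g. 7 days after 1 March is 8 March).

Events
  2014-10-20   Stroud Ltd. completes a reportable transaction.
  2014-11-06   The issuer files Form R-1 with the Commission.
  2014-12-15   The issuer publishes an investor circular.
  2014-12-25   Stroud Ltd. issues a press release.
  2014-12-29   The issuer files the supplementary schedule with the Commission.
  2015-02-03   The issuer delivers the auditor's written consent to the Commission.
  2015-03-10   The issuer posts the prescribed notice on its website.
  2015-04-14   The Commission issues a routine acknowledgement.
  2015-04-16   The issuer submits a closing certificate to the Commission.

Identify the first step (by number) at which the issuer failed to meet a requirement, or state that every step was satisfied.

Step 1: the window is 4–19 days after 2014-10-20 (when the transaction closes), so 2014-10-24 through 2014-11-08; 2014-11-06 falls inside that range.
Step 2: the window is 7–46 days after 2014-10-20 (when the transaction closes), so 2014-10-27 through 2014-12-05; 2014-12-15 is 10 days past the end of the window.
The procedure was therefore not followed at step 2.

Step 2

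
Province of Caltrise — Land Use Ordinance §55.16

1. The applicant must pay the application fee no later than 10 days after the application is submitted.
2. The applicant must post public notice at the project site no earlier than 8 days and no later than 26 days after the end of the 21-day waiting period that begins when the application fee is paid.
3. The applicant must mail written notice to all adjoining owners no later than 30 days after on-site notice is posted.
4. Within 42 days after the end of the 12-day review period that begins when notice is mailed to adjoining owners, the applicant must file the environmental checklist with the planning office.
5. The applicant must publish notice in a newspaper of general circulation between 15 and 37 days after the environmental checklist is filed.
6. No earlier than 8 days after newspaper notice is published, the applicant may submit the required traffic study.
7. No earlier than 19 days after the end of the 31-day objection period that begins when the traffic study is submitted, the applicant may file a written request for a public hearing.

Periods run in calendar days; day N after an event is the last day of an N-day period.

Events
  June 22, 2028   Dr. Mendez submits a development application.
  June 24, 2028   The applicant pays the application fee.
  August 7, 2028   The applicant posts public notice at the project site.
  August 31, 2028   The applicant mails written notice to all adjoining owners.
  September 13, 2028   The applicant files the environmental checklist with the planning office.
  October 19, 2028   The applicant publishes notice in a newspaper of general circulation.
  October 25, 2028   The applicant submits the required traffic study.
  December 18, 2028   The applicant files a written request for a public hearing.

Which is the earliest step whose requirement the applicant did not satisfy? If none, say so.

Step 6

Step 1 — counting 10 days from June 22, 2028 (when the application is submitted) gives a deadline of July 2, 2028; completed June 24, 2028, before the deadline.
Step 2 — 8 and 26 days from July 15, 2028 (end of the 21-day waiting period, which began when the application fee is paid on June 24, 2028) are July 23, 2028 and August 10, 2028 respectively; done August 7, 2028, which is between those dates.
Step 3 — counting 30 days from August 7, 2028 (when on-site notice is posted) gives a deadline of September 6, 2028; done August 31, 2028 — timely.
Step 4 — counting 42 days from September 12, 2028 (end of the 12-day review period, which began when notice is mailed to adjoining owners on August 31, 2028) gives a deadline of October 24, 2028; completed September 13, 2028, before the deadline.
Step 5 — 15 and 37 days from September 13, 2028 (when the environmental checklist is filed) are September 28, 2028 and October 20, 2028 respectively; done October 19, 2028 — within the window.
Step 6 — must wait 8 days from October 19, 2028 (when newspaper notice is published), so not before October 27, 2028; acted on October 25, 2028, 2 days prematurely.
No need to go further; step 6 was not satisfied.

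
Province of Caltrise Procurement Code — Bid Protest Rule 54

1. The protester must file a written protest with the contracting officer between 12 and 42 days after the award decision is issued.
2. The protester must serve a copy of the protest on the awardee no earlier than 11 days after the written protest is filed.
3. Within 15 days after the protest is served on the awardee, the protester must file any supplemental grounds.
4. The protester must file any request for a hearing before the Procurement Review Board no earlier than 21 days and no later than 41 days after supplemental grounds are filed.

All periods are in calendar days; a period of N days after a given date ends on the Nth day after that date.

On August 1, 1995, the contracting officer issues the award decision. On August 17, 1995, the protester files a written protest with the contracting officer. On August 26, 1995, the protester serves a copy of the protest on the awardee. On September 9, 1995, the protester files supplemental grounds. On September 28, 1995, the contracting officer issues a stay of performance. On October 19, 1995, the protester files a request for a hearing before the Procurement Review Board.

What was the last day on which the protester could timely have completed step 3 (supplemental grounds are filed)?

Step 3 runs from August 26, 1995, when the protest is served on the awardee. 15 days after August 26, 1995 is September 10, 1995.

September 10, 1995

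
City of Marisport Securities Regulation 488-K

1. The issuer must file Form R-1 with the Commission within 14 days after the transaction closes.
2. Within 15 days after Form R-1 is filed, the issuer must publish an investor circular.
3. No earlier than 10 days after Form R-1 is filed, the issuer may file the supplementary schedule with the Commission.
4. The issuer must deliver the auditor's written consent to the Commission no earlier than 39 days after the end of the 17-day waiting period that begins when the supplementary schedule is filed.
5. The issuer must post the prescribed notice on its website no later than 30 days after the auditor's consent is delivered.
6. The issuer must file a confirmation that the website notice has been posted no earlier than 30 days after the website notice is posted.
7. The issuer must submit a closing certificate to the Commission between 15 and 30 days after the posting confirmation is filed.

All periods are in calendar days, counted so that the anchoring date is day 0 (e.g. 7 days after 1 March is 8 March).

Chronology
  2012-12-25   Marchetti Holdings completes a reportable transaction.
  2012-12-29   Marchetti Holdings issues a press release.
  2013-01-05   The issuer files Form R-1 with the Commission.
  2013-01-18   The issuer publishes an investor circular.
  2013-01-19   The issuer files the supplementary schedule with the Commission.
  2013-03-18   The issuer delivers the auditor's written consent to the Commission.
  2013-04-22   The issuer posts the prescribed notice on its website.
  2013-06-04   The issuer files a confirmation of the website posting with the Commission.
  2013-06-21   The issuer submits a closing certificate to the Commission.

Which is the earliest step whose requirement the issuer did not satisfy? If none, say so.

Step 5

Step 1 — counting 14 days from 2012-12-25 (when the transaction closes) gives a deadline of 2013-01-08; done 2013-01-05 — timely.
Step 2 — counting 15 days from 2013-01-05 (when Form R-1 is filed) gives a deadline of 2013-01-20; 2013-01-18 is within that limit.
Step 3 — must wait 10 days from 2013-01-05 (when Form R-1 is filed), so not before 2013-01-15; done 2013-01-19 — permitted.
Step 4 — must wait 39 days from 2013-02-05 (end of the 17-day waiting period, which began when the supplementary schedule is filed on 2013-01-19), so not before 2013-03-16; done 2013-03-18, after the minimum wait.
Step 5 — counting 30 days from 2013-03-18 (when the auditor's consent is delivered) gives a deadline of 2013-04-17; 2013-04-22 misses that deadline by 5 days.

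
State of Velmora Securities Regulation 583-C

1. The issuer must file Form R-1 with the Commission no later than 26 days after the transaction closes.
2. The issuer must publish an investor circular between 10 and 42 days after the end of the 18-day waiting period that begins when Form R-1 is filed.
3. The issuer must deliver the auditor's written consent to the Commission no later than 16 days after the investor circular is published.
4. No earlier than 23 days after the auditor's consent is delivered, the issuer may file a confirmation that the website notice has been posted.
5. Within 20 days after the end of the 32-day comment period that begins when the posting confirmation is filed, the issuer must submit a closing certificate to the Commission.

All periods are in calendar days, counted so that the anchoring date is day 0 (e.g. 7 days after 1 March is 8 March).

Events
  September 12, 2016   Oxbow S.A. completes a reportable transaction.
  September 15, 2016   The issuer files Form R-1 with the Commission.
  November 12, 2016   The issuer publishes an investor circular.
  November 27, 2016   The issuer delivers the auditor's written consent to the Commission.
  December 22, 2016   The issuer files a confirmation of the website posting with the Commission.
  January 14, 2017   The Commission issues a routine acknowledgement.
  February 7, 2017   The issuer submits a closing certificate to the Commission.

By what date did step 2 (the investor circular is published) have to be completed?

November 14, 2016

Form R-1 is filed on September 15, 2016; the 18-day waiting period therefore ends October 3, 2016, and step 2 runs from that date. The window is 10–42 days after October 3, 2016; it closes on November 14, 2016.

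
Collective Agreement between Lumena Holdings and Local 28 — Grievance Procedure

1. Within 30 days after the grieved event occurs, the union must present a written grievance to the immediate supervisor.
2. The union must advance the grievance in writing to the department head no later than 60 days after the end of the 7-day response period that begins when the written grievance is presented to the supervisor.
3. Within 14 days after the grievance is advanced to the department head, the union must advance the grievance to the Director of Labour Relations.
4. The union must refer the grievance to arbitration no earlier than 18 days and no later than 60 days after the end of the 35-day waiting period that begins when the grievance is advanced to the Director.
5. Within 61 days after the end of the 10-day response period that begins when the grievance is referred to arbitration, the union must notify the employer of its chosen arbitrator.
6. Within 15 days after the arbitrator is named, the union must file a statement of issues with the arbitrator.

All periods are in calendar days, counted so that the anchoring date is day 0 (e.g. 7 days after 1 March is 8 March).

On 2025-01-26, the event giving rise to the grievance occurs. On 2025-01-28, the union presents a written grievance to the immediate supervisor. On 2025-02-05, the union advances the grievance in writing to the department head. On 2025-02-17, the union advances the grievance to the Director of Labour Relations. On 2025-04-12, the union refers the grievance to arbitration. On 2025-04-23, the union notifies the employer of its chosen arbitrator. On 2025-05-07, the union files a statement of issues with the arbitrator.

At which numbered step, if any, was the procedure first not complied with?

Step 1: 30 days after 2025-01-26 (when the grieved event occurs) is 2025-02-25; done 2025-01-28 — timely.
Step 2: 60 days after 2025-02-04 (end of the 7-day response period, which began when the written grievance is presented to the supervisor on 2025-01-28) is 2025-04-05; completed 2025-02-05, before the deadline.
Step 3: 14 days after 2025-02-05 (when the grievance is advanced to the department head) is 2025-02-19; 2025-02-17 is within that limit.
Step 4: the window is 18–60 days after 2025-03-24 (end of the 35-day waiting period, which began when the grievance is advanced to the Director on 2025-02-17), so 2025-04-11 through 2025-05-23; done 2025-04-12, which is between those dates.
Step 5: 61 days after 2025-04-22 (end of the 10-day response period, which began when the grievance is referred to arbitration on 2025-04-12) is 2025-06-22; done 2025-04-23 — timely.
Step 6: 15 days after 2025-04-23 (when the arbitrator is named) is 2025-05-08; completed 2025-05-07, before the deadline.

None — every step was satisfied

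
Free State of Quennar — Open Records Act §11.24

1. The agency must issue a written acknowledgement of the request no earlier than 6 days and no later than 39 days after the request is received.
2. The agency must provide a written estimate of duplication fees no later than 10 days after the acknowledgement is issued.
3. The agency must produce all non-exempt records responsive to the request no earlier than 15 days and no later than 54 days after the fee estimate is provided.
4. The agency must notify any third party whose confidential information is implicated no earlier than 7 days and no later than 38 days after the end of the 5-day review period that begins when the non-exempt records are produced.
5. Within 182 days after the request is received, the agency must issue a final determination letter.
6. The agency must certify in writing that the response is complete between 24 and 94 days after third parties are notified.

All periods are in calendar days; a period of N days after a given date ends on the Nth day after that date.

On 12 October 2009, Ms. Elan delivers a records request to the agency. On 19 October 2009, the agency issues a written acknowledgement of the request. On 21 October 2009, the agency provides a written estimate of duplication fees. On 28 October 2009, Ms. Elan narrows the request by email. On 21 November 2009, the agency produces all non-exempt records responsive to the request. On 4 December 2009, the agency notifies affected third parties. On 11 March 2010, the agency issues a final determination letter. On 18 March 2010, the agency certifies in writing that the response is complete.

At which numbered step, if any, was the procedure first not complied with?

Step 6

(1) the permitted window runs from 12 October 2009 + 6 = 18 October 2009 to 12 October 2009 + 39 = 20 November 2009; done 19 October 2009, which is between those dates.
(2) due by 19 October 2009 + 10 days = 29 October 2009; completed 21 October 2009, before the deadline.
(3) the permitted window runs from 21 October 2009 + 15 = 5 November 2009 to 21 October 2009 + 54 = 14 December 2009; done 21 November 2009 — within the window.
(4) the permitted window runs from 26 November 2009 + 7 = 3 December 2009 to 26 November 2009 + 38 = 3 January 2010; done 4 December 2009, which is between those dates.
(5) due by 12 October 2009 + 182 days = 12 April 2010; completed 11 March 2010, before the deadline.
(6) the permitted window runs from 4 December 2009 + 24 = 28 December 2009 to 4 December 2009 + 94 = 8 March 2010; done 18 March 2010 — 10 days after the window closed.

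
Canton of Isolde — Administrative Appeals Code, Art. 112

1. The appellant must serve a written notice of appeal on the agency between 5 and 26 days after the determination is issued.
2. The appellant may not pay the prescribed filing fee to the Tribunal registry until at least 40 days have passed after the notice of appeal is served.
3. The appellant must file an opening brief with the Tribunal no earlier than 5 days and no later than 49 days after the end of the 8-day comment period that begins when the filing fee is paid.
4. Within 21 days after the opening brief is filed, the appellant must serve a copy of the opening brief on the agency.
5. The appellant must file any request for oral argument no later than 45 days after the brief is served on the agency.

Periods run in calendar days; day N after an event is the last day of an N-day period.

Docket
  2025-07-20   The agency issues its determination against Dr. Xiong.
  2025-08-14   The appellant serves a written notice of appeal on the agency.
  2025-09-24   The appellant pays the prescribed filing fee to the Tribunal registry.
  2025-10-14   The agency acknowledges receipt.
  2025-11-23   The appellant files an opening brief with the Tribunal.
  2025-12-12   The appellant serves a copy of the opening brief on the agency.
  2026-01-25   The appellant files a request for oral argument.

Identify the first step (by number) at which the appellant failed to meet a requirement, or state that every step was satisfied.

Step 3

(1) the permitted window runs from 2025-07-20 + 5 = 2025-07-25 to 2025-07-20 + 26 = 2025-08-15; done 2025-08-14, which is between those dates.
(2) permitted from 2025-08-14 + 40 days = 2025-09-23 onward; done 2025-09-24, after the minimum wait.
(3) the permitted window runs from 2025-10-02 + 5 = 2025-10-07 to 2025-10-02 + 49 = 2025-11-20; done 2025-11-23 — 3 days after the window closed.
The procedure was therefore not followed at step 3.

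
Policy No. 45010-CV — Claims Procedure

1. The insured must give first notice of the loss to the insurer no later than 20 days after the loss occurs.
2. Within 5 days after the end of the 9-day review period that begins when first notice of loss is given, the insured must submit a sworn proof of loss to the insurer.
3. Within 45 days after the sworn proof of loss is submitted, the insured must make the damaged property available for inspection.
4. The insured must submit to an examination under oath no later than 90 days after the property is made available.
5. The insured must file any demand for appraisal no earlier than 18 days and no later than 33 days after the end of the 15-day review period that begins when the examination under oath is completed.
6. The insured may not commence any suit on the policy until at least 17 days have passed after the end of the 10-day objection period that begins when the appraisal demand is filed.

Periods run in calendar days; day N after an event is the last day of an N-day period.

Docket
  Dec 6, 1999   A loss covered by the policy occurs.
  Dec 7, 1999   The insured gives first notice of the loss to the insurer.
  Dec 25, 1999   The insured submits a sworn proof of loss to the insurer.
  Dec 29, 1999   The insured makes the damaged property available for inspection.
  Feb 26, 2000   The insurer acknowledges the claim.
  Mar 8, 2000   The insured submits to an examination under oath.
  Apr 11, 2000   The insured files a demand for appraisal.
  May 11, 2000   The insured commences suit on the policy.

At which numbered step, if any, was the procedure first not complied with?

Step 1 — counting 20 days from Dec 6, 1999 (when the loss occurs) gives a deadline of Dec 26, 1999; completed Dec 7, 1999, before the deadline.
Step 2 — counting 5 days from Dec 16, 1999 (end of the 9-day review period, which began when first notice of loss is given on Dec 7, 1999) gives a deadline of Dec 21, 1999; not done until Dec 25, 1999, 4 days after the deadline.

Step 2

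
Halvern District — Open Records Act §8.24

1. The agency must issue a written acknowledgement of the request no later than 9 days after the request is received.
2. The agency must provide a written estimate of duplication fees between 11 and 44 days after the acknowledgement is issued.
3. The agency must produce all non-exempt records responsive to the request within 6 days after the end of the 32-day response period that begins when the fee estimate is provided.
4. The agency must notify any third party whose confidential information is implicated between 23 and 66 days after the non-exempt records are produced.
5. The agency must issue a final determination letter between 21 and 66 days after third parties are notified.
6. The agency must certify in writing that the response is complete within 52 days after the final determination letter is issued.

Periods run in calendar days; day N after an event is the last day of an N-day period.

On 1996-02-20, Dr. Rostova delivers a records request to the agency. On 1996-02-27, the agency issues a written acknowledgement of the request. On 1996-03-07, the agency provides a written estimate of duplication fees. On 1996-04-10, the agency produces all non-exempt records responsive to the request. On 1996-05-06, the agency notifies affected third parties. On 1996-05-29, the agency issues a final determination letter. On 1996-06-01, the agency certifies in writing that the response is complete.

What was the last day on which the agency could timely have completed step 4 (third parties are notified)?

1996-06-15

Step 4 runs from 1996-04-10, when the non-exempt records are produced. The window is 23–66 days after 1996-04-10; it closes on 1996-06-15.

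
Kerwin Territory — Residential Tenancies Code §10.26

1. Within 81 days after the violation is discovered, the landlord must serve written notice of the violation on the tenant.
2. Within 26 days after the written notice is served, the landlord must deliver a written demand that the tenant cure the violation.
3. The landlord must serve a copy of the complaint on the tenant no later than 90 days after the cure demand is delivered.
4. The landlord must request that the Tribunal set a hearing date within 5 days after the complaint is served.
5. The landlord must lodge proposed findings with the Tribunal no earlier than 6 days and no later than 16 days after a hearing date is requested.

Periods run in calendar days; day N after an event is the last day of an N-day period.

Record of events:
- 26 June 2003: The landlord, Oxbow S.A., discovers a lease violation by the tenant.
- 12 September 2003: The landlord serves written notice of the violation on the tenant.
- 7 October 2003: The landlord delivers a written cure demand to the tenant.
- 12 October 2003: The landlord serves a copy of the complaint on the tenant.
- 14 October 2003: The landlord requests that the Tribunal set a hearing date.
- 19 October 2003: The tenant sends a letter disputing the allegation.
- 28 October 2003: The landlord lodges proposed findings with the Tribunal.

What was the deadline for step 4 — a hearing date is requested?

17 October 2003

Step 4 runs from 12 October 2003, when the complaint is served. 5 days after 12 October 2003 is 17 October 2003.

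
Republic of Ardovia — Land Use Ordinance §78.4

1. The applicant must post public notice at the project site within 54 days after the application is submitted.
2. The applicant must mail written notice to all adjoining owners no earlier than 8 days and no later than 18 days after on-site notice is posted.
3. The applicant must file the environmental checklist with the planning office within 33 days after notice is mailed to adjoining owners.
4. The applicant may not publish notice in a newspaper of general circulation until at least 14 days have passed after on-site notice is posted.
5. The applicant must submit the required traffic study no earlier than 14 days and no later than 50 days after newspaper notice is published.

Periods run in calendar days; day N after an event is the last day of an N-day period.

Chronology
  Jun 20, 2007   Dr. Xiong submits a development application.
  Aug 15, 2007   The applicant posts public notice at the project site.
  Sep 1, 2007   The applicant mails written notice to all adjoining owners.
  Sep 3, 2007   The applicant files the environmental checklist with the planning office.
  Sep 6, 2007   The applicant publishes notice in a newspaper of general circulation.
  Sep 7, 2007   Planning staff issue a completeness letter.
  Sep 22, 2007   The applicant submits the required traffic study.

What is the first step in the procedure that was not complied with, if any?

Step 1

Step 1 — counting 54 days from Jun 20, 2007 (when the application is submitted) gives a deadline of Aug 13, 2007; Aug 15, 2007 misses that deadline by 2 days.
That is the first point of non-compliance.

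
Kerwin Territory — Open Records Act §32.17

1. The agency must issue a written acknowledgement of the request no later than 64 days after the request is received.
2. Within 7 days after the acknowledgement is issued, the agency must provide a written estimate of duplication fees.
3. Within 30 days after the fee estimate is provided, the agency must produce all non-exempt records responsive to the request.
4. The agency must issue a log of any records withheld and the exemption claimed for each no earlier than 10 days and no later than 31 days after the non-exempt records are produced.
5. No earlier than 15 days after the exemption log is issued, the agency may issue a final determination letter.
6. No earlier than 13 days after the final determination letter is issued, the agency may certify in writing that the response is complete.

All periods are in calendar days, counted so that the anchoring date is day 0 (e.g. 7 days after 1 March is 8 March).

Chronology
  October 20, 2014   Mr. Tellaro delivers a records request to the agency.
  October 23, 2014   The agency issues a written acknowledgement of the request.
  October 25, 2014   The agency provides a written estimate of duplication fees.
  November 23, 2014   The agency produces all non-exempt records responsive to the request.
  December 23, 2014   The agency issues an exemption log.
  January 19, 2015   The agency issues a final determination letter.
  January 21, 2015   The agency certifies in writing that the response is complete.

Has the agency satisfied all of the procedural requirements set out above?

(1) due by October 20, 2014 + 64 days = December 23, 2014; done October 23, 2014 — timely.
(2) due by October 23, 2014 + 7 days = October 30, 2014; October 25, 2014 is within that limit.
(3) due by October 25, 2014 + 30 days = November 24, 2014; November 23, 2014 is within that limit.
(4) the permitted window runs from November 23, 2014 + 10 = December 3, 2014 to November 23, 2014 + 31 = December 24, 2014; done December 23, 2014, which is between those dates.
(5) permitted from December 23, 2014 + 15 days = January 7, 2015 onward; January 19, 2015 is on or after that date.
(6) permitted from January 19, 2015 + 13 days = February 1, 2015 onward; done January 21, 2015 — 11 days too early.
That is the first point of non-compliance.

No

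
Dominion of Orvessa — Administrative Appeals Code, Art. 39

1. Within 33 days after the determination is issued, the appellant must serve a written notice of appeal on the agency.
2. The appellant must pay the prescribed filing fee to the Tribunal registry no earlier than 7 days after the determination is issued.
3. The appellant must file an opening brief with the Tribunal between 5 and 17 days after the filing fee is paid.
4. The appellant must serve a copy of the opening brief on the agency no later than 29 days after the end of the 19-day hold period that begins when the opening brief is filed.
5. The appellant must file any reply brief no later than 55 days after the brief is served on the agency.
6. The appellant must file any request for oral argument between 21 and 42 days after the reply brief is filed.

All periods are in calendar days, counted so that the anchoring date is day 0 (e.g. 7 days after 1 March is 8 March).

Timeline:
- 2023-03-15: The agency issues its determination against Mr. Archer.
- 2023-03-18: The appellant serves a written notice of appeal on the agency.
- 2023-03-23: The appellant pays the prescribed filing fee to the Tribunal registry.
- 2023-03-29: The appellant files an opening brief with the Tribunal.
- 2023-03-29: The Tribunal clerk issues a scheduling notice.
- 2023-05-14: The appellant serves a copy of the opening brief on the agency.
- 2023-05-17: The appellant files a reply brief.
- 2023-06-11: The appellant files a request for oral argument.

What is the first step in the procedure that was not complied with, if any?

None — every step was satisfied

Step 1: 33 days after 2023-03-15 (when the determination is issued) is 2023-04-17; completed 2023-03-18, before the deadline.
Step 2: the earliest permitted date is 7 days after 2023-03-15 (when the determination is issued), i.e. 2023-03-22; done 2023-03-23 — permitted.
Step 3: the window is 5–17 days after 2023-03-23 (when the filing fee is paid), so 2023-03-28 through 2023-04-09; done 2023-03-29 — within the window.
Step 4: 29 days after 2023-04-17 (end of the 19-day hold period, which began when the opening brief is filed on 2023-03-29) is 2023-05-16; done 2023-05-14 — timely.
Step 5: 55 days after 2023-05-14 (when the brief is served on the agency) is 2023-07-08; completed 2023-05-17, before the deadline.
Step 6: the window is 21–42 days after 2023-05-17 (when the reply brief is filed), so 2023-06-07 through 2023-06-28; done 2023-06-11 — within the window.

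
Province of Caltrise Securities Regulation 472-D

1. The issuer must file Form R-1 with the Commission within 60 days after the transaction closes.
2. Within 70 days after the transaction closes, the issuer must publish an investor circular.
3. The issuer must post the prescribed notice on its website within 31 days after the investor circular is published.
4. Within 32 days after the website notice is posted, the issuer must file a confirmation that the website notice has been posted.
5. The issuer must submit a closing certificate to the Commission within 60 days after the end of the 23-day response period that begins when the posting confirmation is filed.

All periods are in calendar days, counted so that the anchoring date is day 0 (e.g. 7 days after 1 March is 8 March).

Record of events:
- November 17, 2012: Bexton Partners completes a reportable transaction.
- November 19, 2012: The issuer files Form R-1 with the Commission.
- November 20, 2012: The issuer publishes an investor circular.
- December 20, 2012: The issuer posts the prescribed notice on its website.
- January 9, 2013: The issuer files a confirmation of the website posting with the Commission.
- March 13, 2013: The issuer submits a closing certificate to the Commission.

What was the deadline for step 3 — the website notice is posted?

Step 3 runs from November 20, 2012, when the investor circular is published. 31 days after November 20, 2012 is December 21, 2012.

December 21, 2012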